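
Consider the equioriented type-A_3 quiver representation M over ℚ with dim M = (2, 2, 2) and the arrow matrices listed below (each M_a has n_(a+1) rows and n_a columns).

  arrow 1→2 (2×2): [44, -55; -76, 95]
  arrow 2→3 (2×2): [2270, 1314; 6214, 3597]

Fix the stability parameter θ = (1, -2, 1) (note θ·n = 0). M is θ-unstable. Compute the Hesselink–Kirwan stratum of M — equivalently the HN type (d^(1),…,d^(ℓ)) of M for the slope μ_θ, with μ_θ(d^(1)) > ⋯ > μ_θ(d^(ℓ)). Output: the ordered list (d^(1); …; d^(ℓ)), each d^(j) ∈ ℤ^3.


Interval decomposition of M: I[1,1], I[1,3], I[2,3].
HN type (ℓ=3): μ^(1)=1; μ^(2)=-1/2; μ^(3)=-2

((1, 0, 2); (1, 1, 0); (0, 1, 0))


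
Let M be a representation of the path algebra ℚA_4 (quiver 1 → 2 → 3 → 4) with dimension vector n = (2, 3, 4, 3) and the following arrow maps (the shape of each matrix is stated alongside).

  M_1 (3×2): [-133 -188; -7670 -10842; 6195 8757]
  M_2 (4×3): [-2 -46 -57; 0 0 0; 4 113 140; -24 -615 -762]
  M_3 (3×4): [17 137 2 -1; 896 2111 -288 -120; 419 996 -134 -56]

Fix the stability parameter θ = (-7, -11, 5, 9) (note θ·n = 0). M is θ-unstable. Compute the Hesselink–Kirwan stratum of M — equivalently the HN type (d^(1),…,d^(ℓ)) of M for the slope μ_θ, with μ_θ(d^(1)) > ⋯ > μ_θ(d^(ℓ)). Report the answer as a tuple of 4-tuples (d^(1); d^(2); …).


Via rank(M_{q-1}∘⋯∘M_p): M ≅ I[1,2], I[1,4], I[2,4], I[3,3], I[3,4].
μ_θ-semistable layers: μ^(1)=9; μ^(2)=5; μ^(3)=-9; μ^(4)=-11

((0, 0, 0, 3); (0, 0, 4, 0); (2, 2, 0, 0); (0, 1, 0, 0))


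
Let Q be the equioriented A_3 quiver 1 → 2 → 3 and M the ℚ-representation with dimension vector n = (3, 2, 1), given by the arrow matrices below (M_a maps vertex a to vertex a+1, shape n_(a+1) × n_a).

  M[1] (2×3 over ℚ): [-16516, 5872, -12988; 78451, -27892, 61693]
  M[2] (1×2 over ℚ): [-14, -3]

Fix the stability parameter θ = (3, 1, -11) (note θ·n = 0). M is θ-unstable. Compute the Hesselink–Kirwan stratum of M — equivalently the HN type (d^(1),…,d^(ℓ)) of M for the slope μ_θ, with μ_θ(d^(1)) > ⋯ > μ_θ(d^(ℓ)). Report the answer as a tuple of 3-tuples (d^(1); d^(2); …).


Interval decomposition of M: I[1,1]^2, I[1,3], I[2,2].
HN type (ℓ=3): μ^(1)=3; μ^(2)=1; μ^(3)=-7/3

((2, 0, 0); (0, 1, 0); (1, 1, 1))


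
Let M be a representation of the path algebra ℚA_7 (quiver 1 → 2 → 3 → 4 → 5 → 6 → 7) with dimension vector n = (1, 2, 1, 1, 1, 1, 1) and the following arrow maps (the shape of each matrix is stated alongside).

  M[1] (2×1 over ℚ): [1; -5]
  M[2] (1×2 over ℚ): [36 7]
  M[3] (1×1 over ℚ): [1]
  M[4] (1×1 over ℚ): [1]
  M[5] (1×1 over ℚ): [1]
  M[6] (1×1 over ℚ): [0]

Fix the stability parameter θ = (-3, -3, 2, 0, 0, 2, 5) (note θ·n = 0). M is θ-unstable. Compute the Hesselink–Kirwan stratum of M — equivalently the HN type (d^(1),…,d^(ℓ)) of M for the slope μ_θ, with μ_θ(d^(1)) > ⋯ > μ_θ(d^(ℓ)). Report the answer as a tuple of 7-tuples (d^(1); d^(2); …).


Barcode: M ≅ I[1,6], I[2,2], I[7,7]. HN layers by μ_θ (4 steps, strictly decreasing):
  μ^(1)=5; μ^(2)=2; μ^(3)=2/3; μ^(4)=-3

((0, 0, 0, 0, 0, 0, 1); (0, 0, 0, 0, 0, 1, 0); (0, 0, 1, 1, 1, 0, 0); (1, 2, 0, 0, 0, 0, 0))


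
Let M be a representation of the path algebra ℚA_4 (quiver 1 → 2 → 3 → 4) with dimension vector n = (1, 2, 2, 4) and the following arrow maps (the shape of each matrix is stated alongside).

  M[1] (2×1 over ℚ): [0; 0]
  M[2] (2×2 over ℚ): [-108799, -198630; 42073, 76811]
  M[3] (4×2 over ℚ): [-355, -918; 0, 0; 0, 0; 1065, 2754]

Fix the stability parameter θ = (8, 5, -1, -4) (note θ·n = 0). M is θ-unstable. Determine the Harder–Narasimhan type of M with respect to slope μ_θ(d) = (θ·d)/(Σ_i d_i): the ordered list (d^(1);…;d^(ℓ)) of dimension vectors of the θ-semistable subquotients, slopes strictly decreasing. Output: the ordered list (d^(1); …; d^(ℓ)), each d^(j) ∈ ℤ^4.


Barcode: M ≅ I[1,1], I[2,3], I[2,4], I[4,4]^3. HN layers by μ_θ (4 steps, strictly decreasing):
  μ^(1)=8; μ^(2)=2; μ^(3)=0; μ^(4)=-4

((1, 0, 0, 0); (0, 1, 1, 0); (0, 1, 1, 1); (0, 0, 0, 3))


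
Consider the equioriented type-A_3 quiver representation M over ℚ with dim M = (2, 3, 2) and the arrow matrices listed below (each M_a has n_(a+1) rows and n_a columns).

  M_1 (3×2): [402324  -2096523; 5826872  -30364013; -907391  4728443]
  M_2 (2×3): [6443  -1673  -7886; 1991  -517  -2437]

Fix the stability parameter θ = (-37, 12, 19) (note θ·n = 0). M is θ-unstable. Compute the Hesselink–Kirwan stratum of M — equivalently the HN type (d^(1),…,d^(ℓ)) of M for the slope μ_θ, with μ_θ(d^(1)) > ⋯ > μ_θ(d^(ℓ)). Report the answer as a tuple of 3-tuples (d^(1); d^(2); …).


Barcode: M ≅ I[1,2], I[1,3], I[2,3]. HN layers by μ_θ (3 steps, strictly decreasing):
  μ^(1)=19; μ^(2)=12; μ^(3)=-37

((0, 0, 2); (0, 3, 0); (2, 0, 0))


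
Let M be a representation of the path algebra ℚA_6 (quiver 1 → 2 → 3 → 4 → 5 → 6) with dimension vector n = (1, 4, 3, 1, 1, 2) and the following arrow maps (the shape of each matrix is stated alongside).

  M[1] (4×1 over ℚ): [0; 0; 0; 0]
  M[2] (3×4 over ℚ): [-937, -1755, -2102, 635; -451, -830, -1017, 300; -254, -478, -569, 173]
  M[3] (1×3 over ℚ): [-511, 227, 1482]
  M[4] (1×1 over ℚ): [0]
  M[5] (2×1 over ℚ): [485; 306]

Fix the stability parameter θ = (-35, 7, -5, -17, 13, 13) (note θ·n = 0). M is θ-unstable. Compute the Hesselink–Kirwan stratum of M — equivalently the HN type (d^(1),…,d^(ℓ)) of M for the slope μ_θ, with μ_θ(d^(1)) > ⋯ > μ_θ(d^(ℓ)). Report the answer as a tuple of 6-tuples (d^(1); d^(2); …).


Interval decomposition of M: I[1,1], I[2,2], I[2,3]^2, I[2,4], I[5,6], I[6,6].
HN type (ℓ=5): μ^(1)=13; μ^(2)=7; μ^(3)=1; μ^(4)=-5; μ^(5)=-35

((0, 0, 0, 0, 1, 2); (0, 1, 0, 0, 0, 0); (0, 2, 2, 0, 0, 0); (0, 1, 1, 1, 0, 0); (1, 0, 0, 0, 0, 0))


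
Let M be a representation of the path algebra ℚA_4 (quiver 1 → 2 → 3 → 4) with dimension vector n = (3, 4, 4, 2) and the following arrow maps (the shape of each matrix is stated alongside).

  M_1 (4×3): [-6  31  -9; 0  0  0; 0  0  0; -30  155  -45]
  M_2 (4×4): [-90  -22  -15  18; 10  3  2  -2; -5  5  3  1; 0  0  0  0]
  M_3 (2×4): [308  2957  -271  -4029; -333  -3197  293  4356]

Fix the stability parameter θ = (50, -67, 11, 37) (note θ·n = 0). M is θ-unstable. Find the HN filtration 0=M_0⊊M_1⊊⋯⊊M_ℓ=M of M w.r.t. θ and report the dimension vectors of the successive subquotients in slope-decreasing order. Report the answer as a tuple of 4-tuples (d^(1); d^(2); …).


Via rank(M_{q-1}∘⋯∘M_p): M ≅ I[1,1]^2, I[1,2], I[2,3], I[2,4]^2, I[3,3].
μ_θ-semistable layers: μ^(1)=50; μ^(2)=37; μ^(3)=11; μ^(4)=-17/2; μ^(5)=-67

((2, 0, 0, 0); (0, 0, 0, 2); (0, 0, 4, 0); (1, 1, 0, 0); (0, 3, 0, 0))


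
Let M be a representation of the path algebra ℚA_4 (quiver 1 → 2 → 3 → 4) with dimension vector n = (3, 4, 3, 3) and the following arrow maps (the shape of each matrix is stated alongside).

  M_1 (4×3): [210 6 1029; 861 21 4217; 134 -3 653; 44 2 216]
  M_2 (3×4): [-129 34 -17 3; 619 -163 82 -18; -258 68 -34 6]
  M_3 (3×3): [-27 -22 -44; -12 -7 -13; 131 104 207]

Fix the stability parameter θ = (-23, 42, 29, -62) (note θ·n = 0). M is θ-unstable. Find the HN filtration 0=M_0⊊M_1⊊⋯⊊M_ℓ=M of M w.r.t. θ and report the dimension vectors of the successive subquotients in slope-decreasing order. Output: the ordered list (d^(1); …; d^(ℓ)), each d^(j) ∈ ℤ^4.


Barcode: M ≅ I[1,2], I[1,4]^2, I[2,2], I[3,4]. HN layers by μ_θ (4 steps, strictly decreasing):
  μ^(1)=42; μ^(2)=3; μ^(3)=-33/2; μ^(4)=-23

((0, 2, 0, 0); (0, 2, 2, 2); (0, 0, 1, 1); (3, 0, 0, 0))


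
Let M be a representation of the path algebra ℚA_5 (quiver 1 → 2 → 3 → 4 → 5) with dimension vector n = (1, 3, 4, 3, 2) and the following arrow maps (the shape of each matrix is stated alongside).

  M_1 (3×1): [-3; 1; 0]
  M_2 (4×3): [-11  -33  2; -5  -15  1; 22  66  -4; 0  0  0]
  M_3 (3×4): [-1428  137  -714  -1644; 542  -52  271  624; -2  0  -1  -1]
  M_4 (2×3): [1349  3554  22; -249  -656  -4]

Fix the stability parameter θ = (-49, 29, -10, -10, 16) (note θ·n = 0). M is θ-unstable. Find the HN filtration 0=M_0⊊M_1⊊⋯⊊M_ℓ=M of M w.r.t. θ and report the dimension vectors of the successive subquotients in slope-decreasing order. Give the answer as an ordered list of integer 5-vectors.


Via rank(M_{q-1}∘⋯∘M_p): M ≅ I[1,2], I[2,3], I[2,5], I[3,4], I[3,5].
μ_θ-semistable layers: μ^(1)=29; μ^(2)=16; μ^(3)=19/2; μ^(4)=3; μ^(5)=-10; μ^(6)=-49

((0, 1, 0, 0, 0); (0, 0, 0, 0, 2); (0, 1, 1, 0, 0); (0, 1, 1, 1, 0); (0, 0, 2, 2, 0); (1, 0, 0, 0, 0))


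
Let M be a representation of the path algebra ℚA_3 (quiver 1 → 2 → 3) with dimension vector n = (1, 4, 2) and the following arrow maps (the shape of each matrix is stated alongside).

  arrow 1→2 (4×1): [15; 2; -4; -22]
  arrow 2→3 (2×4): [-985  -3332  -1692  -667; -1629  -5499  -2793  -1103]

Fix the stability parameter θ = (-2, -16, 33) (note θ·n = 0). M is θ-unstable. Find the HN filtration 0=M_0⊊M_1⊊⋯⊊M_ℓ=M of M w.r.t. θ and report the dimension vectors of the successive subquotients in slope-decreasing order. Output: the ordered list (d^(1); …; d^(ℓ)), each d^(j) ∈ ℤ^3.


Interval decomposition of M: I[1,3], I[2,2]^2, I[2,3].
HN type (ℓ=3): μ^(1)=33; μ^(2)=-9; μ^(3)=-16

((0, 0, 2); (1, 1, 0); (0, 3, 0))


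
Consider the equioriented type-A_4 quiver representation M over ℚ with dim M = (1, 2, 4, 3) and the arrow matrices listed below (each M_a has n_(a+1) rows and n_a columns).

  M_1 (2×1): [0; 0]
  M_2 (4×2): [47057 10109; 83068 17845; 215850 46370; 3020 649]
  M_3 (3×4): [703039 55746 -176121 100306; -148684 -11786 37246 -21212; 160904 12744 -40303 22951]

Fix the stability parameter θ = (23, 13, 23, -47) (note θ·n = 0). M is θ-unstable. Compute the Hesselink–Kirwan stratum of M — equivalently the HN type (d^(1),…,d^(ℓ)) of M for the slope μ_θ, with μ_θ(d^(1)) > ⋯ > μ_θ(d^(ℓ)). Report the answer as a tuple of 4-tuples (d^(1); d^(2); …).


Via rank(M_{q-1}∘⋯∘M_p): M ≅ I[1,1], I[2,4]^2, I[3,3], I[3,4].
μ_θ-semistable layers: μ^(1)=23; μ^(2)=-11/3; μ^(3)=-12

((1, 0, 1, 0); (0, 2, 2, 2); (0, 0, 1, 1))


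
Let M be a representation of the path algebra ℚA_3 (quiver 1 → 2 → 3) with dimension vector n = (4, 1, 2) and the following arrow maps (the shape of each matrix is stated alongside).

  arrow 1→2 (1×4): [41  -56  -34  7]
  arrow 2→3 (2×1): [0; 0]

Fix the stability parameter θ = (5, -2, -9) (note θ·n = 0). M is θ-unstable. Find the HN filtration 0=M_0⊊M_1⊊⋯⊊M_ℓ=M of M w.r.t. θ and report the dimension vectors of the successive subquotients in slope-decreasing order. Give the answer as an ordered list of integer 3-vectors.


Interval decomposition of M: I[1,1]^3, I[1,2], I[3,3]^2.
HN type (ℓ=3): μ^(1)=5; μ^(2)=3/2; μ^(3)=-9

((3, 0, 0); (1, 1, 0); (0, 0, 2))


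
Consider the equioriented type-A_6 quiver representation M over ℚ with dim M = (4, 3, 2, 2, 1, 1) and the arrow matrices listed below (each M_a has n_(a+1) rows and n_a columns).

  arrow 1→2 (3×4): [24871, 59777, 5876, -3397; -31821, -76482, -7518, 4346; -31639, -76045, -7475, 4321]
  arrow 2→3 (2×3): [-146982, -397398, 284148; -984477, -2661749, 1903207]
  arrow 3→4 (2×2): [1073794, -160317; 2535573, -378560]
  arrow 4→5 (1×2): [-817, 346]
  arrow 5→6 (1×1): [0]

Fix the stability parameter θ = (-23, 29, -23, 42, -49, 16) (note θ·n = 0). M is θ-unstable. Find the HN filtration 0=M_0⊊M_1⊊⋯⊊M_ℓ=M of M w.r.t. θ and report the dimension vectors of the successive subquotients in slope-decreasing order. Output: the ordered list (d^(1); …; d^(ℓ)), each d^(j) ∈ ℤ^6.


Via rank(M_{q-1}∘⋯∘M_p): M ≅ I[1,1], I[1,2], I[1,4], I[1,5], I[6,6].
μ_θ-semistable layers: μ^(1)=42; μ^(2)=29; μ^(3)=16; μ^(4)=3; μ^(5)=-1/4; μ^(6)=-23

((0, 0, 0, 1, 0, 0); (0, 1, 0, 0, 0, 0); (0, 0, 0, 0, 0, 1); (0, 1, 1, 0, 0, 0); (0, 1, 1, 1, 1, 0); (4, 0, 0, 0, 0, 0))


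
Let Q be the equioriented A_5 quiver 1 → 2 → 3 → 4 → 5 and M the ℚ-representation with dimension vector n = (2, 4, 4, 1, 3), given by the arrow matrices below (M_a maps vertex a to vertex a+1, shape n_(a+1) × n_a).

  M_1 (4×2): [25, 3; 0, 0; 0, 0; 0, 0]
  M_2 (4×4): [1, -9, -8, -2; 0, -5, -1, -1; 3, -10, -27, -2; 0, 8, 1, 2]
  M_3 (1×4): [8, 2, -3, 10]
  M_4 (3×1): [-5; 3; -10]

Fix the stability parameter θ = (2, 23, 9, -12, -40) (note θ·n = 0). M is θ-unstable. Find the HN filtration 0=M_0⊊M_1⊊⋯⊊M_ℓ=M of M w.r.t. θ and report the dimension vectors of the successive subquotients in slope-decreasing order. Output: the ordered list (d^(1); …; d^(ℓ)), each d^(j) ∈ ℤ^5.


Via rank(M_{q-1}∘⋯∘M_p): M ≅ I[1,1], I[1,5], I[2,3]^3, I[5,5]^2.
μ_θ-semistable layers: μ^(1)=16; μ^(2)=2; μ^(3)=-18/5; μ^(4)=-40

((0, 3, 3, 0, 0); (1, 0, 0, 0, 0); (1, 1, 1, 1, 1); (0, 0, 0, 0, 2))


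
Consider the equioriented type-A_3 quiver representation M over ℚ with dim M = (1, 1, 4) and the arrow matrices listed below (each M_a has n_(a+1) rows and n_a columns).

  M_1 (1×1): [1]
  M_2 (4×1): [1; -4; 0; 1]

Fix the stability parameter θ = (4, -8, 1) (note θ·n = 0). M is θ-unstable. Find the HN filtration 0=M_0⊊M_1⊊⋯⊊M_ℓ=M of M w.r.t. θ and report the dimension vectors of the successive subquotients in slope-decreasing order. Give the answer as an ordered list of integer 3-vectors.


Barcode: M ≅ I[1,3], I[3,3]^3. HN layers by μ_θ (2 steps, strictly decreasing):
  μ^(1)=1; μ^(2)=-2

((0, 0, 4); (1, 1, 0))


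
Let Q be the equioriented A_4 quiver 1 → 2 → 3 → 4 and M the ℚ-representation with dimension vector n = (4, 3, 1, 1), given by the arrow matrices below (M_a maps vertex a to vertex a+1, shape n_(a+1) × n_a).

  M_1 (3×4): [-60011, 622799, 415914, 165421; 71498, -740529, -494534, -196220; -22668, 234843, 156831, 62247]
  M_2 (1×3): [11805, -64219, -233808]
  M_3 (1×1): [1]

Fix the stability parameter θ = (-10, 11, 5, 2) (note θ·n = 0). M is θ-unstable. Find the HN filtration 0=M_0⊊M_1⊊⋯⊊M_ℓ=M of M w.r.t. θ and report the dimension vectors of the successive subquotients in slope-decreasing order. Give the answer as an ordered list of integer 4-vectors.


Barcode: M ≅ I[1,1], I[1,2]^2, I[1,4]. HN layers by μ_θ (3 steps, strictly decreasing):
  μ^(1)=11; μ^(2)=6; μ^(3)=-10

((0, 2, 0, 0); (0, 1, 1, 1); (4, 0, 0, 0))


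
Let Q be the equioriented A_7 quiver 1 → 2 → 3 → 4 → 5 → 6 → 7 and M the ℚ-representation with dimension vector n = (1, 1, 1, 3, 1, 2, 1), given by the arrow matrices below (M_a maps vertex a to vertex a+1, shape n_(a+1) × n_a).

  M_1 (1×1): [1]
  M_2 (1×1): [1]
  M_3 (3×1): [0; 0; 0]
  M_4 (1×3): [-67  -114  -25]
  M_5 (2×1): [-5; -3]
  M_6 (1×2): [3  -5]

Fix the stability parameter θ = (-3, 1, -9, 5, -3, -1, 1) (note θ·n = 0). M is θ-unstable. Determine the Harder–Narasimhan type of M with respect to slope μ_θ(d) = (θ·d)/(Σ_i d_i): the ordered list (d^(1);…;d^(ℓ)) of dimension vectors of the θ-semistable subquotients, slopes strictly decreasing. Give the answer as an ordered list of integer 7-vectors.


Barcode: M ≅ I[1,3], I[4,4]^2, I[4,6], I[6,7]. HN layers by μ_θ (5 steps, strictly decreasing):
  μ^(1)=5; μ^(2)=1; μ^(3)=1/3; μ^(4)=-1; μ^(5)=-11/3

((0, 0, 0, 2, 0, 0, 0); (0, 0, 0, 0, 0, 0, 1); (0, 0, 0, 1, 1, 1, 0); (0, 0, 0, 0, 0, 1, 0); (1, 1, 1, 0, 0, 0, 0))


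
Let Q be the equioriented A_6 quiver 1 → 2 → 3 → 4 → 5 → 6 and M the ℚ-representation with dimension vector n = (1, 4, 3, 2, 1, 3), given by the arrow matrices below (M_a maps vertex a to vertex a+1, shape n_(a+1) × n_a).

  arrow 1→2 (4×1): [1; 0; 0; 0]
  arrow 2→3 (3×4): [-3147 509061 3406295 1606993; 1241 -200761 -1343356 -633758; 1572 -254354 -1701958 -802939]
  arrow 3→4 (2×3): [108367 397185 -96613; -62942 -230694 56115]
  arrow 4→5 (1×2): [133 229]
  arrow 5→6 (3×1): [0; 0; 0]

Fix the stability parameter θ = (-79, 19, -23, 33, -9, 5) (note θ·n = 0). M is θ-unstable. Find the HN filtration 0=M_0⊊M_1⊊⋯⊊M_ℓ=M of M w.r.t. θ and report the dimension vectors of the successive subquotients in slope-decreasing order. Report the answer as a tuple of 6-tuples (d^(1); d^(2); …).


Barcode: M ≅ I[1,3], I[2,2], I[2,4], I[2,5], I[6,6]^3. HN layers by μ_θ (6 steps, strictly decreasing):
  μ^(1)=33; μ^(2)=19; μ^(3)=12; μ^(4)=5; μ^(5)=-2; μ^(6)=-79

((0, 0, 0, 1, 0, 0); (0, 1, 0, 0, 0, 0); (0, 0, 0, 1, 1, 0); (0, 0, 0, 0, 0, 3); (0, 3, 3, 0, 0, 0); (1, 0, 0, 0, 0, 0))


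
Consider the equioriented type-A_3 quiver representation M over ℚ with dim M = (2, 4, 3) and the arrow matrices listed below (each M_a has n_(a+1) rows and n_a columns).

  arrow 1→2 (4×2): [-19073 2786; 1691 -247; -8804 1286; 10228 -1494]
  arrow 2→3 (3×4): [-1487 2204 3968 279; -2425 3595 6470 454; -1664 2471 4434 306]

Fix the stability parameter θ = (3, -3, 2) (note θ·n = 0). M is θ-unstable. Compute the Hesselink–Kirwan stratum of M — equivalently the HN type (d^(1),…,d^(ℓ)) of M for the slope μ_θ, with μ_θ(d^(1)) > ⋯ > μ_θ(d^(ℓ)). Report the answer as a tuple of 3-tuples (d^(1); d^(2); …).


Via rank(M_{q-1}∘⋯∘M_p): M ≅ I[1,3]^2, I[2,2], I[2,3].
μ_θ-semistable layers: μ^(1)=2; μ^(2)=0; μ^(3)=-3

((0, 0, 3); (2, 2, 0); (0, 2, 0))


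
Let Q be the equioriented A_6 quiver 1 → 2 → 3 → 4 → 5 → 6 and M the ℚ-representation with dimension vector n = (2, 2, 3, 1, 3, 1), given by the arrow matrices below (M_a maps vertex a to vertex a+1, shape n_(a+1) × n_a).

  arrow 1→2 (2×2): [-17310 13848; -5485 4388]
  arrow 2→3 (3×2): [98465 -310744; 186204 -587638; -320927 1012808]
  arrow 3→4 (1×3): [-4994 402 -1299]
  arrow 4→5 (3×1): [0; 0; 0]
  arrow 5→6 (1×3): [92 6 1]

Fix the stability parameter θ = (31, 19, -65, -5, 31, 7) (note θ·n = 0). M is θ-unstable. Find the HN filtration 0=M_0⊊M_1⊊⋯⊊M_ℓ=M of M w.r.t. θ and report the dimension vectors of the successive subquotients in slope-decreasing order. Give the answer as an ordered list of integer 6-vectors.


Interval decomposition of M: I[1,1], I[1,4], I[2,3], I[3,3], I[5,5]^2, I[5,6].
HN type (ℓ=5): μ^(1)=31; μ^(2)=19; μ^(3)=-5; μ^(4)=-23; μ^(5)=-65

((1, 0, 0, 0, 2, 0); (0, 0, 0, 0, 1, 1); (1, 1, 1, 1, 0, 0); (0, 1, 1, 0, 0, 0); (0, 0, 1, 0, 0, 0))


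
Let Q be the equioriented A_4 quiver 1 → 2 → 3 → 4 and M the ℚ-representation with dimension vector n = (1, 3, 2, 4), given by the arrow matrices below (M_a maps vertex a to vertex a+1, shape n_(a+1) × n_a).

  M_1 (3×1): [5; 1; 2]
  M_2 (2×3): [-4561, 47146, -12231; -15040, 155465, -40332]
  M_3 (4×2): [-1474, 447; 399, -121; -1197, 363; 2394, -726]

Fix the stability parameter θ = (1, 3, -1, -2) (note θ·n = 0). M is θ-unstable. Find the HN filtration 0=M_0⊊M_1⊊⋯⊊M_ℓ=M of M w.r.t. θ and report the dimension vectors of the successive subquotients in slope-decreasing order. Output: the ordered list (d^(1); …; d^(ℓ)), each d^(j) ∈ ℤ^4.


Barcode: M ≅ I[1,4], I[2,2], I[2,4], I[4,4]^2. HN layers by μ_θ (4 steps, strictly decreasing):
  μ^(1)=3; μ^(2)=1/4; μ^(3)=0; μ^(4)=-2

((0, 1, 0, 0); (1, 1, 1, 1); (0, 1, 1, 1); (0, 0, 0, 2))


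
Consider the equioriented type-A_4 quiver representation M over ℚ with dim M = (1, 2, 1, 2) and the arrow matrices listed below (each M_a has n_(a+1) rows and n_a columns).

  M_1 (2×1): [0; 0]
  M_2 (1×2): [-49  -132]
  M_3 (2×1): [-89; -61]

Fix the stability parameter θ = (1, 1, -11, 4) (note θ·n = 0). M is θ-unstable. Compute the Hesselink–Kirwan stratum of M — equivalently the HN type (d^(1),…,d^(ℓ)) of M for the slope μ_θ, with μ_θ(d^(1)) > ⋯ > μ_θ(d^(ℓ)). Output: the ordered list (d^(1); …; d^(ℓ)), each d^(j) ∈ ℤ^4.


Interval decomposition of M: I[1,1], I[2,2], I[2,4], I[4,4].
HN type (ℓ=3): μ^(1)=4; μ^(2)=1; μ^(3)=-5

((0, 0, 0, 2); (1, 1, 0, 0); (0, 1, 1, 0))


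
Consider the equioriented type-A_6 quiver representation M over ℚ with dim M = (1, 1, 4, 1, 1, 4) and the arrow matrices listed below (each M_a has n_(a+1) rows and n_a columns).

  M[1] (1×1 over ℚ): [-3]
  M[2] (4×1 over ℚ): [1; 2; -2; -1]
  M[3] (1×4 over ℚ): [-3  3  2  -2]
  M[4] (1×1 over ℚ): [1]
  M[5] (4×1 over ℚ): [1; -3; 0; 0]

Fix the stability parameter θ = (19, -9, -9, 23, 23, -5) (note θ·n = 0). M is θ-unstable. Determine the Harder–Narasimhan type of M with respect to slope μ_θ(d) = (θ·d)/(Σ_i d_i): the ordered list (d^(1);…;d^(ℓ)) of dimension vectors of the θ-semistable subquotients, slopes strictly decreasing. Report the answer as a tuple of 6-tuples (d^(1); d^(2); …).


Interval decomposition of M: I[1,6], I[3,3]^3, I[6,6]^3.
HN type (ℓ=4): μ^(1)=41/3; μ^(2)=1/3; μ^(3)=-5; μ^(4)=-9

((0, 0, 0, 1, 1, 1); (1, 1, 1, 0, 0, 0); (0, 0, 0, 0, 0, 3); (0, 0, 3, 0, 0, 0))


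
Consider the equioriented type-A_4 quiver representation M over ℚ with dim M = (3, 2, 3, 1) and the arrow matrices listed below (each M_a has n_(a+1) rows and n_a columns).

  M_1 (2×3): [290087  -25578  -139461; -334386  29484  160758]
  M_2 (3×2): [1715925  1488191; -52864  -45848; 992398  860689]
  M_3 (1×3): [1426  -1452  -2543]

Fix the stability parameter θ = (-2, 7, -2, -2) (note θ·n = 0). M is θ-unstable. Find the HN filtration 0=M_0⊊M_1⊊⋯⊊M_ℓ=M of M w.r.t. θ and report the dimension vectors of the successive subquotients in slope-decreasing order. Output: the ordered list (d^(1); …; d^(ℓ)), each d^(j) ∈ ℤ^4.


Barcode: M ≅ I[1,1]^2, I[1,4], I[2,3], I[3,3]. HN layers by μ_θ (3 steps, strictly decreasing):
  μ^(1)=5/2; μ^(2)=1; μ^(3)=-2

((0, 1, 1, 0); (0, 1, 1, 1); (3, 0, 1, 0))


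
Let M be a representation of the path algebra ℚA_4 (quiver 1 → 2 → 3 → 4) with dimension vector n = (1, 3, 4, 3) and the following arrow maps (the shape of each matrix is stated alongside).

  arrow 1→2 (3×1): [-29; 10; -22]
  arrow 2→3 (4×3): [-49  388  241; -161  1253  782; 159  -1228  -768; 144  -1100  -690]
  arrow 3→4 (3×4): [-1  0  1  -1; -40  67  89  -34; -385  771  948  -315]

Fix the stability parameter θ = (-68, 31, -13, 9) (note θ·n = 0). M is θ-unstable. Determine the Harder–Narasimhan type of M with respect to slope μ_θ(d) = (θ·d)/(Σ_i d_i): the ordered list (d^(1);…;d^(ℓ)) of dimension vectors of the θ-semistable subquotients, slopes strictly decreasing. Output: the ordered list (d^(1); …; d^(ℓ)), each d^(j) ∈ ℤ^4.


Via rank(M_{q-1}∘⋯∘M_p): M ≅ I[1,4], I[2,4]^2, I[3,3].
μ_θ-semistable layers: μ^(1)=9; μ^(2)=-13; μ^(3)=-68

((0, 3, 3, 3); (0, 0, 1, 0); (1, 0, 0, 0))


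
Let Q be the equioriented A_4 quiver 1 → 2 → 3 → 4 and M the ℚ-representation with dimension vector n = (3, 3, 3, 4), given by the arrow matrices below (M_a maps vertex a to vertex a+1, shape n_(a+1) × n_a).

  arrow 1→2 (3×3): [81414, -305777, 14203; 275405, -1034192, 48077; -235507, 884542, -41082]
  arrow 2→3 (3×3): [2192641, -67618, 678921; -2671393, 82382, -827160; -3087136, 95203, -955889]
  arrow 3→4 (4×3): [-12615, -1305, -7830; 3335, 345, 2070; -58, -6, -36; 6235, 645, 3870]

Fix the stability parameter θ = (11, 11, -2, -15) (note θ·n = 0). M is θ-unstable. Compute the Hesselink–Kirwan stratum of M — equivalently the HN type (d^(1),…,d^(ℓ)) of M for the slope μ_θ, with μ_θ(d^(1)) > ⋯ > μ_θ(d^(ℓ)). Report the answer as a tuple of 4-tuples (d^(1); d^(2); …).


Interval decomposition of M: I[1,3]^2, I[1,4], I[4,4]^3.
HN type (ℓ=3): μ^(1)=20/3; μ^(2)=5/4; μ^(3)=-15

((2, 2, 2, 0); (1, 1, 1, 1); (0, 0, 0, 3))


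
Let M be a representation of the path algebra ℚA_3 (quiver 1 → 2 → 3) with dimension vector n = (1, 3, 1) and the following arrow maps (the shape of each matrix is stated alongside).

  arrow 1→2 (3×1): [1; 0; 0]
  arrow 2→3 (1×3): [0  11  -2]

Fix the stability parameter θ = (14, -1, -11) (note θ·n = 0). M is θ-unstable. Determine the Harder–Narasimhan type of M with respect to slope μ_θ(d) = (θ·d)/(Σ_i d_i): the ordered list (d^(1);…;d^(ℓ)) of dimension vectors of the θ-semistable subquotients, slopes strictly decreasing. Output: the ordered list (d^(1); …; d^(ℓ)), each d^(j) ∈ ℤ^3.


Barcode: M ≅ I[1,2], I[2,2], I[2,3]. HN layers by μ_θ (3 steps, strictly decreasing):
  μ^(1)=13/2; μ^(2)=-1; μ^(3)=-6

((1, 1, 0); (0, 1, 0); (0, 1, 1))


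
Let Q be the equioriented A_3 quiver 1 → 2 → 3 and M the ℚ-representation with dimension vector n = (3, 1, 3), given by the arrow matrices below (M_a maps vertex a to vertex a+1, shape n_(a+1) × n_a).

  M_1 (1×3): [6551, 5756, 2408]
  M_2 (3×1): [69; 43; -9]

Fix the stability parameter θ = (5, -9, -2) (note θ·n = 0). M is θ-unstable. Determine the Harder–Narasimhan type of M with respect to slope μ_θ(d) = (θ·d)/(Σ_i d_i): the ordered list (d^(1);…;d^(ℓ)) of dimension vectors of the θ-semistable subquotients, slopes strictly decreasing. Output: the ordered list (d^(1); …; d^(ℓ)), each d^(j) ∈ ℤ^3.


Interval decomposition of M: I[1,1]^2, I[1,3], I[3,3]^2.
HN type (ℓ=2): μ^(1)=5; μ^(2)=-2

((2, 0, 0); (1, 1, 3))


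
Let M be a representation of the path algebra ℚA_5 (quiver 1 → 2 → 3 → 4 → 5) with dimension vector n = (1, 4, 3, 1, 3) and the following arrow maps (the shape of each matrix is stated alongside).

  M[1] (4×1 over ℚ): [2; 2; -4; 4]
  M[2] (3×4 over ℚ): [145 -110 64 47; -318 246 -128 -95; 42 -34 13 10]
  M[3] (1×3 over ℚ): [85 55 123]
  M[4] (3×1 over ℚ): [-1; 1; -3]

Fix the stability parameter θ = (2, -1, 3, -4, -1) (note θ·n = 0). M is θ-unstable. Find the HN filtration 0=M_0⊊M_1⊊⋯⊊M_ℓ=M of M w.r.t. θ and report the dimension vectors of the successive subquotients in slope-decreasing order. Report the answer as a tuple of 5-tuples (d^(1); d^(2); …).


Barcode: M ≅ I[1,5], I[2,2], I[2,3]^2, I[5,5]^2. HN layers by μ_θ (3 steps, strictly decreasing):
  μ^(1)=3; μ^(2)=-1/5; μ^(3)=-1

((0, 0, 2, 0, 0); (1, 1, 1, 1, 1); (0, 3, 0, 0, 2))


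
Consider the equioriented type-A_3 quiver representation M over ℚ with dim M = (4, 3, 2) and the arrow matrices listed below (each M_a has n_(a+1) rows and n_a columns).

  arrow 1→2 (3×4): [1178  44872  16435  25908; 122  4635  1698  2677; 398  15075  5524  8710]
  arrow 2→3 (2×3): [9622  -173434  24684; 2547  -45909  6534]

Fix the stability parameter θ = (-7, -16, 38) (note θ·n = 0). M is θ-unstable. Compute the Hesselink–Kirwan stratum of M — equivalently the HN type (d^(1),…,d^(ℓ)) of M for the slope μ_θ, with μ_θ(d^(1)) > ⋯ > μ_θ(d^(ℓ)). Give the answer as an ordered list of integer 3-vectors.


Interval decomposition of M: I[1,1], I[1,2]^2, I[1,3], I[3,3].
HN type (ℓ=3): μ^(1)=38; μ^(2)=-7; μ^(3)=-23/2

((0, 0, 2); (1, 0, 0); (3, 3, 0))


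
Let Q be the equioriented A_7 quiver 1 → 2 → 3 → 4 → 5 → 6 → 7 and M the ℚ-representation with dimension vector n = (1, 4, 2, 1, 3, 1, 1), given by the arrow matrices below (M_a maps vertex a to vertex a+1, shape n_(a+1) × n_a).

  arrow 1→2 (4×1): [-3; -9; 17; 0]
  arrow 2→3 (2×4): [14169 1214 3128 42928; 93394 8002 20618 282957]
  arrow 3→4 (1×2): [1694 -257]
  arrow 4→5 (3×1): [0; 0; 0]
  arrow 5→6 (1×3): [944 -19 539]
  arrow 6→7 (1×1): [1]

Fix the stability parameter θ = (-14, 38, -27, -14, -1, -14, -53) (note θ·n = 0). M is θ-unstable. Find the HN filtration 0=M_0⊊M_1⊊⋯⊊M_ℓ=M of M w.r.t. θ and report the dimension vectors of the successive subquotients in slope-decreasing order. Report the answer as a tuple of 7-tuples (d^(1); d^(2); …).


Via rank(M_{q-1}∘⋯∘M_p): M ≅ I[1,3], I[2,2]^2, I[2,4], I[5,5]^2, I[5,7].
μ_θ-semistable layers: μ^(1)=38; μ^(2)=11/2; μ^(3)=-1; μ^(4)=-14; μ^(5)=-68/3

((0, 2, 0, 0, 0, 0, 0); (0, 1, 1, 0, 0, 0, 0); (0, 1, 1, 1, 2, 0, 0); (1, 0, 0, 0, 0, 0, 0); (0, 0, 0, 0, 1, 1, 1))


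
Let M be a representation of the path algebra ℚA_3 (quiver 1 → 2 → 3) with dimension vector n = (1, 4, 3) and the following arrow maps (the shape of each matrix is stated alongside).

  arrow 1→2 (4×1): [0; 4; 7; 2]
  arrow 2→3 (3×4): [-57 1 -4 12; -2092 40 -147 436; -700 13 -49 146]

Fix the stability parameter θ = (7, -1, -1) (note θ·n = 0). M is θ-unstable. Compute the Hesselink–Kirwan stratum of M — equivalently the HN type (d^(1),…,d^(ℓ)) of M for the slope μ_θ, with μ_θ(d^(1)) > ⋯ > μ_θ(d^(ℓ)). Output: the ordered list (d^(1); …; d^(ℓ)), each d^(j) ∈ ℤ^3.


Via rank(M_{q-1}∘⋯∘M_p): M ≅ I[1,3], I[2,2], I[2,3]^2.
μ_θ-semistable layers: μ^(1)=5/3; μ^(2)=-1

((1, 1, 1); (0, 3, 2))


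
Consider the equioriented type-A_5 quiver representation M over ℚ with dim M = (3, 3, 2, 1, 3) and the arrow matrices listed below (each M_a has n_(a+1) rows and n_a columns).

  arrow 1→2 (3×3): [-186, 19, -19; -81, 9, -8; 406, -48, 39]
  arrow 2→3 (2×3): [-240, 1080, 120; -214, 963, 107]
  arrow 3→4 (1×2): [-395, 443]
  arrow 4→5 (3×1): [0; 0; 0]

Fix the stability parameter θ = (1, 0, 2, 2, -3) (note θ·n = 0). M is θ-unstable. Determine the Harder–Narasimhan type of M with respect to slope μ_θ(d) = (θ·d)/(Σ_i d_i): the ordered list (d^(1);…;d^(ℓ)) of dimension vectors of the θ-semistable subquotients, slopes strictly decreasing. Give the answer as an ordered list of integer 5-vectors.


Barcode: M ≅ I[1,2]^2, I[1,4], I[3,3], I[5,5]^3. HN layers by μ_θ (3 steps, strictly decreasing):
  μ^(1)=2; μ^(2)=1/2; μ^(3)=-3

((0, 0, 2, 1, 0); (3, 3, 0, 0, 0); (0, 0, 0, 0, 3))


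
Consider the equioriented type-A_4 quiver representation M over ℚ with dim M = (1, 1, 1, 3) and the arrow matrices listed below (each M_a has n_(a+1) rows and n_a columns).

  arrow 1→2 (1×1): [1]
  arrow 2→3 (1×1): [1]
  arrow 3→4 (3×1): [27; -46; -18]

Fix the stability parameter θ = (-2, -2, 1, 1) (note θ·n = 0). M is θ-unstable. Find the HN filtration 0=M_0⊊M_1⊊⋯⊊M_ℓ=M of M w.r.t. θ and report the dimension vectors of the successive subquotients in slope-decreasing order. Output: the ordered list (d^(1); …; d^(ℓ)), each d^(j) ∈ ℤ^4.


Barcode: M ≅ I[1,4], I[4,4]^2. HN layers by μ_θ (2 steps, strictly decreasing):
  μ^(1)=1; μ^(2)=-2

((0, 0, 1, 3); (1, 1, 0, 0))


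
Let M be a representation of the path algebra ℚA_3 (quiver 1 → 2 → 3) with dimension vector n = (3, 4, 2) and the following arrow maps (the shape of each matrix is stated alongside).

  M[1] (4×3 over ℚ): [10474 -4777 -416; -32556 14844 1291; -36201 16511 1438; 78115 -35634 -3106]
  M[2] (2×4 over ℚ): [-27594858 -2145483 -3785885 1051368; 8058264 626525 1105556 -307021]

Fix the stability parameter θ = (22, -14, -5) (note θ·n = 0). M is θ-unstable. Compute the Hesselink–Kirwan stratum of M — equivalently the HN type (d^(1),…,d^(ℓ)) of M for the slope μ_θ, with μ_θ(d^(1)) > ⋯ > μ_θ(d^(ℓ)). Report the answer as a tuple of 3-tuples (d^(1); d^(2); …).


Interval decomposition of M: I[1,2], I[1,3]^2, I[2,2].
HN type (ℓ=3): μ^(1)=4; μ^(2)=1; μ^(3)=-14

((1, 1, 0); (2, 2, 2); (0, 1, 0))


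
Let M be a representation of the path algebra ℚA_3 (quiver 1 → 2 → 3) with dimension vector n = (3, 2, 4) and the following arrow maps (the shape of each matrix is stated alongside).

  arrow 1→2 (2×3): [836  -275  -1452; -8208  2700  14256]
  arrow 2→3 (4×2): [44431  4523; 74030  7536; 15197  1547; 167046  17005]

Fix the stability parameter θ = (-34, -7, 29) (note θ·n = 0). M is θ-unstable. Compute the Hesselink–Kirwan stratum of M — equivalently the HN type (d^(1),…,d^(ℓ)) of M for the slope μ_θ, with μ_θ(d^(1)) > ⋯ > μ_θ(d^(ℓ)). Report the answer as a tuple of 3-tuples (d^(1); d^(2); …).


Via rank(M_{q-1}∘⋯∘M_p): M ≅ I[1,1]^2, I[1,3], I[2,3], I[3,3]^2.
μ_θ-semistable layers: μ^(1)=29; μ^(2)=-7; μ^(3)=-34

((0, 0, 4); (0, 2, 0); (3, 0, 0))


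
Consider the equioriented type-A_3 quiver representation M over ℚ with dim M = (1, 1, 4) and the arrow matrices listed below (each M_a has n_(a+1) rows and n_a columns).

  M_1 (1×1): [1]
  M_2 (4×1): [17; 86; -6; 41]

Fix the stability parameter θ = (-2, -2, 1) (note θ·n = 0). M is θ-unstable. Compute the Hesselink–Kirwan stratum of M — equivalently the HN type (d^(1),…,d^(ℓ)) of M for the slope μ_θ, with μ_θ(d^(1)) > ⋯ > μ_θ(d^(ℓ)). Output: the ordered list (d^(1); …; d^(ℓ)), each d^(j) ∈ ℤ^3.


Via rank(M_{q-1}∘⋯∘M_p): M ≅ I[1,3], I[3,3]^3.
μ_θ-semistable layers: μ^(1)=1; μ^(2)=-2

((0, 0, 4); (1, 1, 0))


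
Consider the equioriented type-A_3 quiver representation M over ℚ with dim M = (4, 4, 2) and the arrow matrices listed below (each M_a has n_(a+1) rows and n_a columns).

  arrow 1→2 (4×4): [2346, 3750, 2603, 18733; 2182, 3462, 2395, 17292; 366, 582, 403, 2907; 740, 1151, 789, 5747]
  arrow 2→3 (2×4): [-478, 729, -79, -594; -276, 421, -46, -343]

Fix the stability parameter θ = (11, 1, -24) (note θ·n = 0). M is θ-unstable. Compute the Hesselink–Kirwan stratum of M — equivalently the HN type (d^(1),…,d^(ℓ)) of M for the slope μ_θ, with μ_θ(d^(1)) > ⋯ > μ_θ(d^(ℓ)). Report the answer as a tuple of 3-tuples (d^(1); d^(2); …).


Via rank(M_{q-1}∘⋯∘M_p): M ≅ I[1,2]^2, I[1,3]^2.
μ_θ-semistable layers: μ^(1)=6; μ^(2)=-4

((2, 2, 0); (2, 2, 2))


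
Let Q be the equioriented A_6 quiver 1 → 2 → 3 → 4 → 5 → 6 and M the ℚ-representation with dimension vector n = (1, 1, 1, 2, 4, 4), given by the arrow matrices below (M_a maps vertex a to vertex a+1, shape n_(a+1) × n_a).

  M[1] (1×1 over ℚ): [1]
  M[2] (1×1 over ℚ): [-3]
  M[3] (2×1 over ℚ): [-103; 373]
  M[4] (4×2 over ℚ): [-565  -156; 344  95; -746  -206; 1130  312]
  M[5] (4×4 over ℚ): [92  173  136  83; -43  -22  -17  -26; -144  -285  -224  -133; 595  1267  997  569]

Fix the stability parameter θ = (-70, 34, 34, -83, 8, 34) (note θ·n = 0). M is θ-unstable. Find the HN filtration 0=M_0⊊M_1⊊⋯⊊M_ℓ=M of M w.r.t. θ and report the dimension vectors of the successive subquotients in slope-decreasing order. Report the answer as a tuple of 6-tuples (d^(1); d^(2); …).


Interval decomposition of M: I[1,6], I[4,6], I[5,5], I[5,6], I[6,6].
HN type (ℓ=5): μ^(1)=34; μ^(2)=8; μ^(3)=-5; μ^(4)=-70; μ^(5)=-83

((0, 0, 0, 0, 0, 4); (0, 0, 0, 0, 4, 0); (0, 1, 1, 1, 0, 0); (1, 0, 0, 0, 0, 0); (0, 0, 0, 1, 0, 0))


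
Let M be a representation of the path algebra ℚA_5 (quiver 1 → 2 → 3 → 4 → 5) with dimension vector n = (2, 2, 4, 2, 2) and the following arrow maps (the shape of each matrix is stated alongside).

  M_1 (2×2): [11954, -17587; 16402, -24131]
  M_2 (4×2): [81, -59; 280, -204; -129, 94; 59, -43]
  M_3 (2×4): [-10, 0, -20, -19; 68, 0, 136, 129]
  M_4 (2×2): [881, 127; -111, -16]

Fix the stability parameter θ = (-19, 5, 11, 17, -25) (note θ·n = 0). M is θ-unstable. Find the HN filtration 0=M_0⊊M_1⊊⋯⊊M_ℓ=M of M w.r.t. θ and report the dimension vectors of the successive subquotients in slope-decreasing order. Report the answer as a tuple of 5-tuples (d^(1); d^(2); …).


Interval decomposition of M: I[1,1], I[1,3], I[2,5], I[3,3], I[3,5].
HN type (ℓ=5): μ^(1)=11; μ^(2)=5; μ^(3)=2; μ^(4)=1; μ^(5)=-19

((0, 0, 2, 0, 0); (0, 1, 0, 0, 0); (0, 1, 1, 1, 1); (0, 0, 1, 1, 1); (2, 0, 0, 0, 0))


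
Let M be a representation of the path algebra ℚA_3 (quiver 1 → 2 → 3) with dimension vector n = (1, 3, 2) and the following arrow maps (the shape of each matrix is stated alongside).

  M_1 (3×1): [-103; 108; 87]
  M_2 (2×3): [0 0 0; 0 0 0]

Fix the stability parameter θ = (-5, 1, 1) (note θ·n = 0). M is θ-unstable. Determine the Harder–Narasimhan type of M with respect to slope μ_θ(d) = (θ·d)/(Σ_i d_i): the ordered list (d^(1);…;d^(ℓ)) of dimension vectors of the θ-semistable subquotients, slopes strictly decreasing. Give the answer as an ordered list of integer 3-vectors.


Via rank(M_{q-1}∘⋯∘M_p): M ≅ I[1,2], I[2,2]^2, I[3,3]^2.
μ_θ-semistable layers: μ^(1)=1; μ^(2)=-5

((0, 3, 2); (1, 0, 0))


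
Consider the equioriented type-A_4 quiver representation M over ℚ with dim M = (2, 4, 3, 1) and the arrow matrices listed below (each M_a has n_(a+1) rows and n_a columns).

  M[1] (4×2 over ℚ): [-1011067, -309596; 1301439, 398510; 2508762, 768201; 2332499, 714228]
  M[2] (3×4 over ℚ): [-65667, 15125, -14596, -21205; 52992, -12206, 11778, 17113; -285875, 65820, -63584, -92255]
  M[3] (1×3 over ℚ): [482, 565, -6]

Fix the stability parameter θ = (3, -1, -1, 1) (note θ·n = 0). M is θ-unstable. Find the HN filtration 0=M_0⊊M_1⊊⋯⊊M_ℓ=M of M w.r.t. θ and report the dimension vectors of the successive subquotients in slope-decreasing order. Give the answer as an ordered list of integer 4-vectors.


Barcode: M ≅ I[1,2], I[1,4], I[2,3]^2. HN layers by μ_θ (3 steps, strictly decreasing):
  μ^(1)=1; μ^(2)=1/3; μ^(3)=-1

((1, 1, 0, 1); (1, 1, 1, 0); (0, 2, 2, 0))


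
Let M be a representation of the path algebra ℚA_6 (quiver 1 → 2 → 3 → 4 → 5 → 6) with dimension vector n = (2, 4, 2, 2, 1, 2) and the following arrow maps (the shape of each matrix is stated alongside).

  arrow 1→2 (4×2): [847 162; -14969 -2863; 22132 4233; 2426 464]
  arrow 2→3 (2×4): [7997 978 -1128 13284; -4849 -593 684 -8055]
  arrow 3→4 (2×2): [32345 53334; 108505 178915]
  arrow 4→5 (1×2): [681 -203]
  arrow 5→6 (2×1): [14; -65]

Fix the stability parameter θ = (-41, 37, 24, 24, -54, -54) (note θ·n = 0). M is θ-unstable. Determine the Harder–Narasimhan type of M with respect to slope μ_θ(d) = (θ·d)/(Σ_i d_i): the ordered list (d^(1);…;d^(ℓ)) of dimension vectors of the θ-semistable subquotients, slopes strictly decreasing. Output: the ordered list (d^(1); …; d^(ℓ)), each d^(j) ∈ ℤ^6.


Barcode: M ≅ I[1,4], I[1,6], I[2,2]^2, I[6,6]. HN layers by μ_θ (5 steps, strictly decreasing):
  μ^(1)=37; μ^(2)=85/3; μ^(3)=-23/5; μ^(4)=-41; μ^(5)=-54

((0, 2, 0, 0, 0, 0); (0, 1, 1, 1, 0, 0); (0, 1, 1, 1, 1, 1); (2, 0, 0, 0, 0, 0); (0, 0, 0, 0, 0, 1))


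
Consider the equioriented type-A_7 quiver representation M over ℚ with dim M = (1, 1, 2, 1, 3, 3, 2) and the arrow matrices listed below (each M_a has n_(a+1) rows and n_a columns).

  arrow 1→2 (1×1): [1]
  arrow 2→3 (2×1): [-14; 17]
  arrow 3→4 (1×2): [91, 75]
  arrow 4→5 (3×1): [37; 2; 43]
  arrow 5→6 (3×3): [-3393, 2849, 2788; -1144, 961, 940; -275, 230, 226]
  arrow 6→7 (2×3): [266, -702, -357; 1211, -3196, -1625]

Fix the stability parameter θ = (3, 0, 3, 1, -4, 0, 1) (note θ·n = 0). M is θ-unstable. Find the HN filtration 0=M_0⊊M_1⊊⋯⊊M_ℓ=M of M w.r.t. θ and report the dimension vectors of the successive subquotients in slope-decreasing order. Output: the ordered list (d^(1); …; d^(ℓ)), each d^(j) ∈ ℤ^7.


Via rank(M_{q-1}∘⋯∘M_p): M ≅ I[1,7], I[3,3], I[5,6], I[5,7].
μ_θ-semistable layers: μ^(1)=3; μ^(2)=1; μ^(3)=1/2; μ^(4)=0; μ^(5)=-4

((0, 0, 1, 0, 0, 0, 0); (0, 0, 0, 0, 0, 0, 2); (1, 1, 1, 1, 1, 1, 0); (0, 0, 0, 0, 0, 2, 0); (0, 0, 0, 0, 2, 0, 0))


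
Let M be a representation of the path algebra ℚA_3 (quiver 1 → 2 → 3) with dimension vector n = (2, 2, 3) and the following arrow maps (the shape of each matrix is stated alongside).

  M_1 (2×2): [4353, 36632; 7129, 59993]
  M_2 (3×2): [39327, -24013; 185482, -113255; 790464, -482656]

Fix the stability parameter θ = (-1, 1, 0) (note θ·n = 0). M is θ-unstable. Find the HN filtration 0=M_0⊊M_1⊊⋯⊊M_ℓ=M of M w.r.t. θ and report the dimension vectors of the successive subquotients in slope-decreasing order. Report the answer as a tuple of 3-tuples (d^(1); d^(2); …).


Barcode: M ≅ I[1,3]^2, I[3,3]. HN layers by μ_θ (3 steps, strictly decreasing):
  μ^(1)=1/2; μ^(2)=0; μ^(3)=-1

((0, 2, 2); (0, 0, 1); (2, 0, 0))
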